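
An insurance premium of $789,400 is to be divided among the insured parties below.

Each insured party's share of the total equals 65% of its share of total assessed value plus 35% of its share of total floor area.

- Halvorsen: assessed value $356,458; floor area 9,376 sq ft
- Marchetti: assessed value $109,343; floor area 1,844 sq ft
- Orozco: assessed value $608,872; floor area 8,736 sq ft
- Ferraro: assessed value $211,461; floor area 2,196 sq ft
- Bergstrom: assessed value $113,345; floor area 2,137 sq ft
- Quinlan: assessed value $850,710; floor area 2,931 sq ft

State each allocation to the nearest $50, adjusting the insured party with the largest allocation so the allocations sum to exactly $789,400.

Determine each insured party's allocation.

Assessed value total 2,250,189; floor area total 27,220.
Composite weights (65% assessed value + 35% floor area): Halvorsen 0.2235; Marchetti 0.0553; Orozco 0.2882; Ferraro 0.0893; Bergstrom 0.0602; Quinlan 0.2834.
Pro-rata amounts: Halvorsen 176,451.83; Marchetti 43,650.53; Orozco 227,513.57; Ferraro 70,509.36; Bergstrom 47,537.13; Quinlan 223,737.58.
After rounding ($50): Halvorsen $176,450; Marchetti $43,650; Orozco $227,500; Ferraro $70,500; Bergstrom $47,550; Quinlan $223,750. Sum = $789,400.
Sum already equals the total — no adjustment.

Halvorsen: $176,450 · Marchetti: $43,650 · Orozco: $227,500 · Ferraro: $70,500 · Bergstrom: $47,550 · Quinlan: $223,750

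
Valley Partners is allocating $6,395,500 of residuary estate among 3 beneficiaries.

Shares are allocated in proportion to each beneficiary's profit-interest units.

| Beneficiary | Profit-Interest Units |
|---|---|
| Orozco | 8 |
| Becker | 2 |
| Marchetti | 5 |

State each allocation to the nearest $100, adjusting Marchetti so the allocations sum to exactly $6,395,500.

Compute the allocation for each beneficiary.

Combined profit-interest units = 15.
Proportional shares: Orozco 8/15 × $6,395,500 = 3,410,933.33; Becker 2/15 × $6,395,500 = 852,733.33; Marchetti 5/15 × $6,395,500 = 2,131,833.33.
At nearest $100: Orozco $3,410,900; Becker $852,700; Marchetti $2,131,800. Sum = $6,395,400.
Difference $6,395,500 − $6,395,400 = +$100 applied to Marchetti: Marchetti becomes $2,131,900.

Orozco: $3,410,900; Becker: $852,700; Marchetti: $2,131,900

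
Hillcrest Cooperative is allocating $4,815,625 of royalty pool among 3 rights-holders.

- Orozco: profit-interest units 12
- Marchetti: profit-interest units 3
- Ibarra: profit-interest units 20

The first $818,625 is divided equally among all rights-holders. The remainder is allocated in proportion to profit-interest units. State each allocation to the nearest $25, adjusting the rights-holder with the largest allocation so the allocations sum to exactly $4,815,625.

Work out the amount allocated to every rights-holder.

Orozco: $1,643,275; Marchetti: $615,475; Ibarra: $2,556,875

First tranche $818,625 split equally: $272,875 each.
Remainder $3,997,000 by profit-interest units (total 35): Orozco 1,370,400.00 → $1,370,400; Marchetti 342,600.00 → $342,600; Ibarra 2,284,000.00 → $2,284,000.
Totals: Orozco $272,875 + $1,370,400 = $1,643,275; Marchetti $272,875 + $342,600 = $615,475; Ibarra $272,875 + $2,284,000 = $2,556,875.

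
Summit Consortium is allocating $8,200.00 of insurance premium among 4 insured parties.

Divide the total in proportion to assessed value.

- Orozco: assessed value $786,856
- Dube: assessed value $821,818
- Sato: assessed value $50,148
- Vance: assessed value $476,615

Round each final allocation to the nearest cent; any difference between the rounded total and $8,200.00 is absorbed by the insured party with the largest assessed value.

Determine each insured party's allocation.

Assessed value total: 786,856 + 821,818 + 50,148 + 476,615 = 2,135,437.
Raw shares: Orozco 3,021.4983; Dube 3,155.7511; Sato 192.5665; Vance 1,830.1842.
Rounded to nearest cent: Orozco $3,021.50; Dube $3,155.75; Sato $192.57; Vance $1,830.18. Sum = $8,200.00.
Sum already equals the total — no adjustment.

Orozco: $3,021.50 | Dube: $3,155.75 | Sato: $192.57 | Vance: $1,830.18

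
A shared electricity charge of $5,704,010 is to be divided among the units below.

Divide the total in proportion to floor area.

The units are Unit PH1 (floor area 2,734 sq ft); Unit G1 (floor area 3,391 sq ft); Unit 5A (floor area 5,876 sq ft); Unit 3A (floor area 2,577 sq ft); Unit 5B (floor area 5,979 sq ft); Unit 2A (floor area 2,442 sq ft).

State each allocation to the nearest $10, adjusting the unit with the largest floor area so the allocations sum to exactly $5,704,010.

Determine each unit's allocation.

Combined floor area = 22,999.
Unrounded shares: Unit PH1 2,734/22,999 × $5,704,010 = 678,062.67; Unit G1 3,391/22,999 × $5,704,010 = 841,006.04; Unit 5A 5,876/22,999 × $5,704,010 = 1,457,313.92; Unit 3A 2,577/22,999 × $5,704,010 = 639,124.91; Unit 5B 5,979/22,999 × $5,704,010 = 1,482,859.07; Unit 2A 2,442/22,999 × $5,704,010 = 605,643.39.
Rounded to nearest $10: Unit PH1 $678,060; Unit G1 $841,010; Unit 5A $1,457,310; Unit 3A $639,120; Unit 5B $1,482,860; Unit 2A $605,640. Sum = $5,704,000.
Difference $5,704,010 − $5,704,000 = +$10 applied to largest floor area (Unit 5B): Unit 5B becomes $1,482,870.

Unit PH1: $678,060 | Unit G1: $841,010 | Unit 5A: $1,457,310 | Unit 3A: $639,120 | Unit 5B: $1,482,870 | Unit 2A: $605,640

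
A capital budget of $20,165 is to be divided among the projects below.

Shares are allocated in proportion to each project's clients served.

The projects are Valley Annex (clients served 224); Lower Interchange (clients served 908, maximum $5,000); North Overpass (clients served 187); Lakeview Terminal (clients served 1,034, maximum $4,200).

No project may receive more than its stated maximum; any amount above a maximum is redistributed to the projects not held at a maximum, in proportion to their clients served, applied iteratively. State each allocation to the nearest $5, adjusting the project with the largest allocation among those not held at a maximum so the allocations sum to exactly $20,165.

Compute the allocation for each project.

Total clients served = 2,353.
Unconstrained shares: Valley Annex 1,919.66; Lower Interchange 7,781.48; North Overpass 1,602.57; Lakeview Terminal 8,861.29.
Capped: Lower Interchange ($5,000), Lakeview Terminal ($4,200); remaining pool $10,965 reallocated over remaining clients served 411.
Remaining shares: Valley Annex 5,976.06 → $5,975; North Overpass 4,988.94 → $4,990.

Valley Annex: $5,975 · Lower Interchange: $5,000 · North Overpass: $4,990 · Lakeview Terminal: $4,200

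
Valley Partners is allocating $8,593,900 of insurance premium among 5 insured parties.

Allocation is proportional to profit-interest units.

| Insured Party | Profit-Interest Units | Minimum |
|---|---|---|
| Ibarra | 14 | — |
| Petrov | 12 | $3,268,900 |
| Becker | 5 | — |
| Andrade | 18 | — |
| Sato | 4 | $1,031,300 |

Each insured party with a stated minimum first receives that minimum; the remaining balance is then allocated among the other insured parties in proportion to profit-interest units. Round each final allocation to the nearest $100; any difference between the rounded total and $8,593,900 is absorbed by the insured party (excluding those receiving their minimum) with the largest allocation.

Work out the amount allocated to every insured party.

Fund the minimums — Petrov $3,268,900; Sato $1,031,300. Remaining pool $4,293,700.
Remaining pool split over remaining profit-interest units 37: Ibarra 1,624,643.24 → $1,624,600; Becker 580,229.73 → $580,200; Andrade 2,088,827.03 → $2,088,800.
Rounding difference +$100 applied to Andrade → $2,088,900.

Ibarra: $1,624,600 · Petrov: $3,268,900 · Becker: $580,200 · Andrade: $2,088,900 · Sato: $1,031,300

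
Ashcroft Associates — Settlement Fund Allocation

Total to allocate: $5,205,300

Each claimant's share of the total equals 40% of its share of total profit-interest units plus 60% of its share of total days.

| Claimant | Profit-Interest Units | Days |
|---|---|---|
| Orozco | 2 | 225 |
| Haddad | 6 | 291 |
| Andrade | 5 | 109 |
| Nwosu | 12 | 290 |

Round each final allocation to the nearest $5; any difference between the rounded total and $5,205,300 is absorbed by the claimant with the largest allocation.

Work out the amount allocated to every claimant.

Profit-interest units total 25; days total 915.
Blended shares (40% profit-interest units + 60% days): Orozco 0.1795; Haddad 0.2868; Andrade 0.1515; Nwosu 0.3822.
Raw shares: Orozco 934,564.68; Haddad 1,492,982.44; Andrade 788,474.95; Nwosu 1,989,277.93.
Rounded to nearest $5: Orozco $934,565; Haddad $1,492,980; Andrade $788,475; Nwosu $1,989,280. Sum = $5,205,300.
Sum already equals the total — no adjustment.

Orozco: $934,565; Haddad: $1,492,980; Andrade: $788,475; Nwosu: $1,989,280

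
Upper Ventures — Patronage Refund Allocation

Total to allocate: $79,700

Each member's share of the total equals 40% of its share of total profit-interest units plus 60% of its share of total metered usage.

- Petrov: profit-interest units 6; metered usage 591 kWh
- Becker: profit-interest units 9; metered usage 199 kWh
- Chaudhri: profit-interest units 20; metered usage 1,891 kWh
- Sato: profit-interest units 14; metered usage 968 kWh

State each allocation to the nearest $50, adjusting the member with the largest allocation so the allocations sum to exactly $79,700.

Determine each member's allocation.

Totals — profit-interest units 49, metered usage 3,649.
Blended shares (40% profit-interest units + 60% metered usage): Petrov 0.1462; Becker 0.1062; Chaudhri 0.4742; Sato 0.2735.
Unrounded shares: Petrov 11,648.70; Becker 8,463.40; Chaudhri 37,793.72; Sato 21,794.17.
At nearest $50: Petrov $11,650; Becker $8,450; Chaudhri $37,800; Sato $21,800. Sum = $79,700.
Rounded total matches; no reconciliation needed.

Petrov: $11,650; Becker: $8,450; Chaudhri: $37,800; Sato: $21,800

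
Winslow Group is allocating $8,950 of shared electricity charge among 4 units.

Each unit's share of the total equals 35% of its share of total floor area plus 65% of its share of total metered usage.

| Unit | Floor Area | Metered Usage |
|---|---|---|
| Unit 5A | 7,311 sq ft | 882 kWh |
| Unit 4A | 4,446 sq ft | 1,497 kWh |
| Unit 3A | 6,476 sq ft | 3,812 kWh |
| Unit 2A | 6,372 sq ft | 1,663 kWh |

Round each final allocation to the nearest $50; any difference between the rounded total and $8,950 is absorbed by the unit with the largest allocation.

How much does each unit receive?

Floor area total 24,605; metered usage total 7,854.
Blended shares (35% floor area + 65% metered usage): Unit 5A 0.1770; Unit 4A 0.1871; Unit 3A 0.4076; Unit 2A 0.2283.
Proportional shares: Unit 5A 1,584.08; Unit 4A 1,674.86; Unit 3A 3,648.04; Unit 2A 2,043.02.
After rounding ($50): Unit 5A $1,600; Unit 4A $1,650; Unit 3A $3,650; Unit 2A $2,050. Sum = $8,950.
Sum already equals the total — no adjustment.

Unit 5A: $1,600; Unit 4A: $1,650; Unit 3A: $3,650; Unit 2A: $2,050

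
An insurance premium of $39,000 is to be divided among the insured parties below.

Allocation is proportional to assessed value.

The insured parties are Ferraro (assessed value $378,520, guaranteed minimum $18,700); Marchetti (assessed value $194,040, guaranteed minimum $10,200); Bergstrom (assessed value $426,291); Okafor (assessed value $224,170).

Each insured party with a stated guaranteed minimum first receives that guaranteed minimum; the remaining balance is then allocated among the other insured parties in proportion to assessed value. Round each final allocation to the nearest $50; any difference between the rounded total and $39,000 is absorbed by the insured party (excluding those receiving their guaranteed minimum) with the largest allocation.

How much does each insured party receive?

Ferraro: $18,700 | Marchetti: $10,200 | Bergstrom: $6,600 | Okafor: $3,500

Guaranteed amounts: Ferraro $18,700; Marchetti $10,200. Remaining pool $10,100.
Remaining pool split over remaining assessed value 650,461: Bergstrom 6,619.21 → $6,600; Okafor 3,480.79 → $3,500.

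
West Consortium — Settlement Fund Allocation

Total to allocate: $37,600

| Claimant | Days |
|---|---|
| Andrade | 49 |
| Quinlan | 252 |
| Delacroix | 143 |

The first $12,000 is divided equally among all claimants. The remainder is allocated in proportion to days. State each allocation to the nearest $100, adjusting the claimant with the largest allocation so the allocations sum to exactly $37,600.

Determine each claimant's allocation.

First tranche $12,000 split equally: $4,000 each.
Remainder $25,600 by days (total 444): Andrade 2,825.23 → $2,800; Quinlan 14,529.73 → $14,500; Delacroix 8,245.05 → $8,200.
Rounding difference +$100 on remainder applied to Quinlan.
Totals: Andrade $4,000 + $2,800 = $6,800; Quinlan $4,000 + $14,600 = $18,600; Delacroix $4,000 + $8,200 = $12,200.

Andrade: $6,800; Quinlan: $18,600; Delacroix: $12,200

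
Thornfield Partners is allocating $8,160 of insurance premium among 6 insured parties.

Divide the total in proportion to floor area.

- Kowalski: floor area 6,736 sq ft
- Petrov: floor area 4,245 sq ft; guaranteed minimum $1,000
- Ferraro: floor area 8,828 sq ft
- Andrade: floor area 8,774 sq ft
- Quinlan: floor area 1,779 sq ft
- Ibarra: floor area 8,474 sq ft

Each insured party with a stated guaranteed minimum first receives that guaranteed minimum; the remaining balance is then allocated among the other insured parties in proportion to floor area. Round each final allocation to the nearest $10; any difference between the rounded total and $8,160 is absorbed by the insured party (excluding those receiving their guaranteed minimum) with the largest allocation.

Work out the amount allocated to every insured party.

Minimums first: Petrov $1,000. Remaining pool $7,160.
Remaining pool split over remaining floor area 34,591: Kowalski 1,394.29 → $1,390; Ferraro 1,827.31 → $1,830; Andrade 1,816.13 → $1,820; Quinlan 368.24 → $370; Ibarra 1,754.04 → $1,750.

Kowalski: $1,390 · Petrov: $1,000 · Ferraro: $1,830 · Andrade: $1,820 · Quinlan: $370 · Ibarra: $1,750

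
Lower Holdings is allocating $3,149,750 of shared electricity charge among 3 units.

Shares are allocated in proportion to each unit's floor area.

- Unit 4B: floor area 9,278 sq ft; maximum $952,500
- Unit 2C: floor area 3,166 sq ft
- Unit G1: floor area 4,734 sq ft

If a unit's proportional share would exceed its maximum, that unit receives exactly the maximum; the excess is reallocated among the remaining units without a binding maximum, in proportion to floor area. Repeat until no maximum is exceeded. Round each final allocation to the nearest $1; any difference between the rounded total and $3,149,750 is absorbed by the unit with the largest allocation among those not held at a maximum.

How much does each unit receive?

Floor area total: 17,178.
Proportional shares (ignoring caps): Unit 4B 1,701,209.72; Unit 2C 580,516.27; Unit G1 868,024.01.
Capped: Unit 4B ($952,500); remaining pool $2,197,250 reallocated over remaining floor area 7,900.
Shares after redistribution: Unit 2C 880,568.80 → $880,569; Unit G1 1,316,681.20 → $1,316,681.

Unit 4B: $952,500; Unit 2C: $880,569; Unit G1: $1,316,681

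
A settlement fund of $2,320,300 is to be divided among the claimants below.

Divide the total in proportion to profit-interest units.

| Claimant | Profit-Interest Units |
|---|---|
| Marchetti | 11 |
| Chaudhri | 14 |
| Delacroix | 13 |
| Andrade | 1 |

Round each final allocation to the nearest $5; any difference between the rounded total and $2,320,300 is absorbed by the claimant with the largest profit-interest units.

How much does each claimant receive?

Total profit-interest units = 11 + 14 + 13 + 1 = 39.
Proportional shares: Marchetti 654,443.59; Chaudhri 832,928.21; Delacroix 773,433.33; Andrade 59,494.87.
At nearest $5: Marchetti $654,445; Chaudhri $832,930; Delacroix $773,435; Andrade $59,495. Sum = $2,320,305.
Difference $2,320,300 − $2,320,305 = −$5 applied to largest profit-interest units (Chaudhri): Chaudhri becomes $832,925.

Marchetti: $654,445 | Chaudhri: $832,925 | Delacroix: $773,435 | Andrade: $59,495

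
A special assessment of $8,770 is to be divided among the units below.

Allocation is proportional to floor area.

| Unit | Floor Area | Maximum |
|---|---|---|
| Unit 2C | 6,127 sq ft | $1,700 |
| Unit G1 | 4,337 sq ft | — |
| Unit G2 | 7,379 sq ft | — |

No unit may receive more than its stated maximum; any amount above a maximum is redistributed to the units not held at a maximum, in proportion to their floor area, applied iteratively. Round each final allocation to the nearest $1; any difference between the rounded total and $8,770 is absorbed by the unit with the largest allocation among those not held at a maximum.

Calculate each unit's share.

Unit 2C: $1,700 | Unit G1: $2,617 | Unit G2: $4,453

Combined floor area = 17,843.
Proportional shares (ignoring caps): Unit 2C 3,011.48; Unit G1 2,131.68; Unit G2 3,626.85.
Held at cap: Unit 2C ($1,700); balance $7,070 reallocated over remaining floor area 11,716.
Shares after redistribution: Unit G1 2,617.16 → $2,617; Unit G2 4,452.84 → $4,453.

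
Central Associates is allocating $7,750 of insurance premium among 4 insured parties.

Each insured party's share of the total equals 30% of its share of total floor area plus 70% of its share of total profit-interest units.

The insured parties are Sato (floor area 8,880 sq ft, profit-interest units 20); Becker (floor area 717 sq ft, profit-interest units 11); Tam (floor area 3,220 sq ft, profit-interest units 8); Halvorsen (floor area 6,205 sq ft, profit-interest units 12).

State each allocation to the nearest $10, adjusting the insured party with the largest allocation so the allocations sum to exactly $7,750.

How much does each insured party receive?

Floor area total 19,022; profit-interest units total 51.
Blended shares (30% floor area + 70% profit-interest units): Sato 0.4146; Becker 0.1623; Tam 0.1606; Halvorsen 0.2626.
Raw shares: Sato 3,212.83; Becker 1,257.73; Tam 1,244.55; Halvorsen 2,034.89.
At nearest $10: Sato $3,210; Becker $1,260; Tam $1,240; Halvorsen $2,030. Sum = $7,740.
Difference $7,750 − $7,740 = +$10 applied to largest allocation (Sato): Sato becomes $3,220.

Sato: $3,220 · Becker: $1,260 · Tam: $1,240 · Halvorsen: $2,030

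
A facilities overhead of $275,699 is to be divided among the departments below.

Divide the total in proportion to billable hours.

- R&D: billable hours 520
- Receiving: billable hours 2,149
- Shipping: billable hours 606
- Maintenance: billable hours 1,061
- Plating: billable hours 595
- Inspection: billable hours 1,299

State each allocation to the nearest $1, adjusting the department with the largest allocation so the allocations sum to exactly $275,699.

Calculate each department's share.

Sum of billable hours: 6,230.
Raw shares: R&D 520/6,230 × $275,699 = 23,011.79; Receiving 2,149/6,230 × $275,699 = 95,100.67; Shipping 606/6,230 × $275,699 = 26,817.59; Maintenance 1,061/6,230 × $275,699 = 46,952.91; Plating 595/6,230 × $275,699 = 26,330.80; Inspection 1,299/6,230 × $275,699 = 57,485.23.
Rounded to nearest $1: R&D $23,012; Receiving $95,101; Shipping $26,818; Maintenance $46,953; Plating $26,331; Inspection $57,485. Sum = $275,700.
Difference $275,699 − $275,700 = −$1 applied to largest allocation (Receiving): Receiving becomes $95,100.

R&D: $23,012 · Receiving: $95,100 · Shipping: $26,818 · Maintenance: $46,953 · Plating: $26,331 · Inspection: $57,485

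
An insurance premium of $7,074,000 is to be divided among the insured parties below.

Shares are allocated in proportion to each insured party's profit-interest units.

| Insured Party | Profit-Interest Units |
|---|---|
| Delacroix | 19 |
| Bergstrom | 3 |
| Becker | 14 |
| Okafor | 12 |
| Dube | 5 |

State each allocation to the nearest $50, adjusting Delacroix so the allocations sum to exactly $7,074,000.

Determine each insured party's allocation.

Delacroix: $2,536,000 · Bergstrom: $400,400 · Becker: $1,868,600 · Okafor: $1,601,650 · Dube: $667,350

Combined profit-interest units = 53.
Unrounded shares: Delacroix 19/53 × $7,074,000 = 2,535,962.26; Bergstrom 3/53 × $7,074,000 = 400,415.09; Becker 14/53 × $7,074,000 = 1,868,603.77; Okafor 12/53 × $7,074,000 = 1,601,660.38; Dube 5/53 × $7,074,000 = 667,358.49.
After rounding ($50): Delacroix $2,535,950; Bergstrom $400,400; Becker $1,868,600; Okafor $1,601,650; Dube $667,350. Sum = $7,073,950.
Difference $7,074,000 − $7,073,950 = +$50 applied to Delacroix: Delacroix becomes $2,536,000.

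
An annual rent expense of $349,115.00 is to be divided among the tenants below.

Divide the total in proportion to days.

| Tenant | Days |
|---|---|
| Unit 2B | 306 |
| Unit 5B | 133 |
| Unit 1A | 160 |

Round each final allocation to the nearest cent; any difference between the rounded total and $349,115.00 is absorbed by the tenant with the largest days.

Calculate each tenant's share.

Days total: 306 + 133 + 160 = 599.
Proportional shares: Unit 2B 178,345.8932; Unit 5B 77,516.3523; Unit 1A 93,252.7546.
At nearest cent: Unit 2B $178,345.89; Unit 5B $77,516.35; Unit 1A $93,252.75. Sum = $349,114.99.
Difference $349,115.00 − $349,114.99 = +$0.01 applied to largest days (Unit 2B): Unit 2B becomes $178,345.90.

Unit 2B: $178,345.90; Unit 5B: $77,516.35; Unit 1A: $93,252.75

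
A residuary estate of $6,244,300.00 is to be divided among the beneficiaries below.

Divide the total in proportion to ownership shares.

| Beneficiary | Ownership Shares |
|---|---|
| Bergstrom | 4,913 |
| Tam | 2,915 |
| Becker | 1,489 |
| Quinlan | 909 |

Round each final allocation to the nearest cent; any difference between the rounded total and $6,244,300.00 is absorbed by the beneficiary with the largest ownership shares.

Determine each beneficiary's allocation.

Combined ownership shares = 4,913 + 2,915 + 1,489 + 909 = 10,226.
Raw shares: Bergstrom 3,000,024.0465; Tam 1,779,985.7716; Becker 909,227.7235; Quinlan 555,062.4584.
At nearest cent: Bergstrom $3,000,024.05; Tam $1,779,985.77; Becker $909,227.72; Quinlan $555,062.46. Sum = $6,244,300.00.
Rounded total matches; no reconciliation needed.

Bergstrom: $3,000,024.05 | Tam: $1,779,985.77 | Becker: $909,227.72 | Quinlan: $555,062.46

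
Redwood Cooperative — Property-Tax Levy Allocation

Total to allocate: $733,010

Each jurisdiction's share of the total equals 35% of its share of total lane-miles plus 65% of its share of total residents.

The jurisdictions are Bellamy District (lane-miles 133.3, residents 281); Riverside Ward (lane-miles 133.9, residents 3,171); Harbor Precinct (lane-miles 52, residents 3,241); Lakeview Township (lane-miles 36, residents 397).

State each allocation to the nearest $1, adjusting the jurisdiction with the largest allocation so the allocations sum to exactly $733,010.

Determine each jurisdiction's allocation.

Bellamy District: $115,163; Riverside Ward: $309,808; Harbor Precinct: $255,358; Lakeview Township: $52,681

Totals — lane-miles 355.2, residents 7,090.
Composite weights (35% lane-miles + 65% residents): Bellamy District 0.1571; Riverside Ward 0.4227; Harbor Precinct 0.3484; Lakeview Township 0.0719.
Pro-rata amounts: Bellamy District 115,163.33; Riverside Ward 309,808.16; Harbor Precinct 255,357.59; Lakeview Township 52,680.92.
After rounding ($1): Bellamy District $115,163; Riverside Ward $309,808; Harbor Precinct $255,358; Lakeview Township $52,681. Sum = $733,010.
Rounded total matches; no reconciliation needed.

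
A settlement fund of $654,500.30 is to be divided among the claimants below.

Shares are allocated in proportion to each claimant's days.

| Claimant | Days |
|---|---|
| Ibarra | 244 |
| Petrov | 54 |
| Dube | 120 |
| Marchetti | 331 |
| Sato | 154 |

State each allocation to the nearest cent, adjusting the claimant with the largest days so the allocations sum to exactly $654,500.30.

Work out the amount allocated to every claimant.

Ibarra: $176,852.79 | Petrov: $39,139.55 | Dube: $86,976.78 | Marchetti: $239,910.97 | Sato: $111,620.21

Days total: 244 + 54 + 120 + 331 + 154 = 903.
Pro-rata amounts: Ibarra 176,852.7942; Petrov 39,139.5528; Dube 86,976.7841; Marchetti 239,910.9627; Sato 111,620.2062.
At nearest cent: Ibarra $176,852.79; Petrov $39,139.55; Dube $86,976.78; Marchetti $239,910.96; Sato $111,620.21. Sum = $654,500.29.
Difference $654,500.30 − $654,500.29 = +$0.01 applied to largest days (Marchetti): Marchetti becomes $239,910.97.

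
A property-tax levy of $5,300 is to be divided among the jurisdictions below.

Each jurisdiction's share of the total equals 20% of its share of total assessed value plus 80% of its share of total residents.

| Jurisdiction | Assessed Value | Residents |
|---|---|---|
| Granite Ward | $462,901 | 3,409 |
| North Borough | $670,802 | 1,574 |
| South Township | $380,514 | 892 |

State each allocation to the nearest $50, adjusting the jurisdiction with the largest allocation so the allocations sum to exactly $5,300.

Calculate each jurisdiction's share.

Assessed value total 1,514,217; residents total 5,875.
Composite weights (20% assessed value + 80% residents): Granite Ward 0.5253; North Borough 0.3029; South Township 0.1717.
Pro-rata amounts: Granite Ward 2,784.33; North Borough 1,605.54; South Township 910.13.
Rounded to nearest $50: Granite Ward $2,800; North Borough $1,600; South Township $900. Sum = $5,300.
Rounded total matches; no reconciliation needed.

Granite Ward: $2,800 · North Borough: $1,600 · South Township: $900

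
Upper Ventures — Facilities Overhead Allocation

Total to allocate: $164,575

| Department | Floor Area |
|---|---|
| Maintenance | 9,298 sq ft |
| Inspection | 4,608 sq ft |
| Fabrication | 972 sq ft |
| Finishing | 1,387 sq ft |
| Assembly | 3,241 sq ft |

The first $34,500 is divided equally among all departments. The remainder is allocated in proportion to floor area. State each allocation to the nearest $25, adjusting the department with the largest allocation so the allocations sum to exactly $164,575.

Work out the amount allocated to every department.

First tranche $34,500 split equally: $6,900 each.
Remainder $130,075 by floor area (total 19,506): Maintenance 62,003.35 → $62,000; Inspection 30,728.27 → $30,725; Fabrication 6,481.74 → $6,475; Finishing 9,249.16 → $9,250; Assembly 21,612.48 → $21,600.
Rounding difference +$25 on remainder applied to Maintenance.
Totals: Maintenance $6,900 + $62,025 = $68,925; Inspection $6,900 + $30,725 = $37,625; Fabrication $6,900 + $6,475 = $13,375; Finishing $6,900 + $9,250 = $16,150; Assembly $6,900 + $21,600 = $28,500.

Maintenance: $68,925; Inspection: $37,625; Fabrication: $13,375; Finishing: $16,150; Assembly: $28,500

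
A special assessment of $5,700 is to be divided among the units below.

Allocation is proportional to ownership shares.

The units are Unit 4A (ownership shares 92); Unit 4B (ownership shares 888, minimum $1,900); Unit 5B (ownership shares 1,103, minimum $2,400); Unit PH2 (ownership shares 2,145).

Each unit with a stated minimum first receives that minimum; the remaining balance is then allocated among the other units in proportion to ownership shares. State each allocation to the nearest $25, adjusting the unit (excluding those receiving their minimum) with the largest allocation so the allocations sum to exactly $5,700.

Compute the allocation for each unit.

Unit 4A: $50; Unit 4B: $1,900; Unit 5B: $2,400; Unit PH2: $1,350

Guaranteed amounts: Unit 4B $1,900; Unit 5B $2,400. Balance $1,400.
Balance split over remaining ownership shares 2,237: Unit 4A 57.58 → $50; Unit PH2 1,342.42 → $1,350.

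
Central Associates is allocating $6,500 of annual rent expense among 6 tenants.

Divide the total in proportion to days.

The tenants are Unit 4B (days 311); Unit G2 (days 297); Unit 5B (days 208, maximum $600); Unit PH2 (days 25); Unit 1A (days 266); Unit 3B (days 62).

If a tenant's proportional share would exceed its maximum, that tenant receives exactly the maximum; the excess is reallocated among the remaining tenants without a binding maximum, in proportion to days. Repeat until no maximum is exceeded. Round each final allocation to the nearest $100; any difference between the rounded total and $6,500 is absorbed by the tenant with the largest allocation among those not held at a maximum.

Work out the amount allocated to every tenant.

Sum of days: 1,169.
Pro-rata shares before constraints: Unit 4B 1,729.26; Unit G2 1,651.41; Unit 5B 1,156.54; Unit PH2 139.01; Unit 1A 1,479.04; Unit 3B 344.74.
Cap binds for Unit 5B ($600); residual $5,900 reallocated over remaining days 961.
Shares after redistribution: Unit 4B 1,909.37 → $1,900; Unit G2 1,823.41 → $1,800; Unit PH2 153.49 → $200; Unit 1A 1,633.09 → $1,600; Unit 3B 380.65 → $400.

Unit 4B: $1,900 · Unit G2: $1,800 · Unit 5B: $600 · Unit PH2: $200 · Unit 1A: $1,600 · Unit 3B: $400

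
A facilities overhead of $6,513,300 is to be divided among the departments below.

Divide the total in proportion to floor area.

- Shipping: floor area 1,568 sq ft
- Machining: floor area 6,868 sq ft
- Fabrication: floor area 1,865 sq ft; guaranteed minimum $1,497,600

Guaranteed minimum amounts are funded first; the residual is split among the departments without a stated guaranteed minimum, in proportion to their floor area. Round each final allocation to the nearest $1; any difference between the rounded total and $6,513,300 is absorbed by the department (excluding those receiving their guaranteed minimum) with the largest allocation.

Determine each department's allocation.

Shipping: $932,269 | Machining: $4,083,431 | Fabrication: $1,497,600

Guaranteed amounts: Fabrication $1,497,600. Remaining pool $5,015,700.
Remaining pool split over remaining floor area 8,436: Shipping 932,268.56 → $932,269; Machining 4,083,431.44 → $4,083,431.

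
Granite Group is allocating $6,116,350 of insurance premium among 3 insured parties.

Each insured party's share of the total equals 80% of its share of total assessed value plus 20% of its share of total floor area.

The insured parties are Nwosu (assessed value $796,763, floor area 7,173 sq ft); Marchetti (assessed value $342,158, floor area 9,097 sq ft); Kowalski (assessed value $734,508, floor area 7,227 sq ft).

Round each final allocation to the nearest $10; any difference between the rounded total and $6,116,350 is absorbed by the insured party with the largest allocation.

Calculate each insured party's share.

Nwosu: $2,454,450; Marchetti: $1,367,250; Kowalski: $2,294,650

Totals — assessed value 1,873,429, floor area 23,497.
Composite weights (80% assessed value + 20% floor area): Nwosu 0.4013; Marchetti 0.2235; Kowalski 0.3752.
Unrounded shares: Nwosu 2,454,441.65; Marchetti 1,367,254.97; Kowalski 2,294,653.38.
At nearest $10: Nwosu $2,454,440; Marchetti $1,367,250; Kowalski $2,294,650. Sum = $6,116,340.
Difference $6,116,350 − $6,116,340 = +$10 applied to largest allocation (Nwosu): Nwosu becomes $2,454,450.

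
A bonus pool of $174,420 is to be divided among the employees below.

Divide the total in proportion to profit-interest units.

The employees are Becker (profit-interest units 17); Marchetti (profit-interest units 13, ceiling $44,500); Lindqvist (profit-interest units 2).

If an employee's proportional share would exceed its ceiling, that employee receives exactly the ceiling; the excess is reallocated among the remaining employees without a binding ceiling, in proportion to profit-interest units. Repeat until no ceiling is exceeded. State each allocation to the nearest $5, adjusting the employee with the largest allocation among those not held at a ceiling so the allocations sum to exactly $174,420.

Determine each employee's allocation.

Profit-interest units total: 32.
Pro-rata shares before constraints: Becker 92,660.62; Marchetti 70,858.12; Lindqvist 10,901.25.
Capped: Marchetti ($44,500); balance $129,920 reallocated over remaining profit-interest units 19.
Shares after redistribution: Becker 116,244.21 → $116,245; Lindqvist 13,675.79 → $13,675.

Becker: $116,245; Marchetti: $44,500; Lindqvist: $13,675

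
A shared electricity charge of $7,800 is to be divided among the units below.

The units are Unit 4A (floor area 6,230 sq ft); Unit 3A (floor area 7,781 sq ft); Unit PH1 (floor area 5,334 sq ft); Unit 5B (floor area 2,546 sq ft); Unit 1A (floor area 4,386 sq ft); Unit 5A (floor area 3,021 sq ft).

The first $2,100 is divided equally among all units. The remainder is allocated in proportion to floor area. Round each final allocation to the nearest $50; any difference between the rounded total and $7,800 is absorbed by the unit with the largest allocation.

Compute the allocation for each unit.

Unit 4A: $1,550; Unit 3A: $1,850; Unit PH1: $1,400; Unit 5B: $850; Unit 1A: $1,200; Unit 5A: $950

First tranche $2,100 split equally: $350 each.
Remainder $5,700 by floor area (total 29,298): Unit 4A 1,212.06 → $1,200; Unit 3A 1,513.81 → $1,500; Unit PH1 1,037.74 → $1,050; Unit 5B 495.33 → $500; Unit 1A 853.31 → $850; Unit 5A 587.74 → $600.
Totals: Unit 4A $350 + $1,200 = $1,550; Unit 3A $350 + $1,500 = $1,850; Unit PH1 $350 + $1,050 = $1,400; Unit 5B $350 + $500 = $850; Unit 1A $350 + $850 = $1,200; Unit 5A $350 + $600 = $950.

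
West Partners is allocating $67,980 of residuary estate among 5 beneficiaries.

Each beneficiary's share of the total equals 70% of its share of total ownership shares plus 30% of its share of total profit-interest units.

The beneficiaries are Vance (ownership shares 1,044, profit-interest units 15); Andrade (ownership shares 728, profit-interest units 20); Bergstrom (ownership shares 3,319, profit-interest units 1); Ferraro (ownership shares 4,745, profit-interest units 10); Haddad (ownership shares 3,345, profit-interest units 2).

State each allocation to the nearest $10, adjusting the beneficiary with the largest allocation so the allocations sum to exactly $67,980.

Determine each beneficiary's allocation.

Ownership shares total 13,181; profit-interest units total 48.
Composite weights (70% ownership shares + 30% profit-interest units): Vance 0.1492; Andrade 0.1637; Bergstrom 0.1825; Ferraro 0.3145; Haddad 0.1901.
Raw shares: Vance 10,142.17; Andrade 11,125.72; Bergstrom 12,407.12; Ferraro 21,379.13; Haddad 12,925.86.
At nearest $10: Vance $10,140; Andrade $11,130; Bergstrom $12,410; Ferraro $21,380; Haddad $12,930. Sum = $67,990.
Difference $67,980 − $67,990 = −$10 applied to largest allocation (Ferraro): Ferraro becomes $21,370.

Vance: $10,140 | Andrade: $11,130 | Bergstrom: $12,410 | Ferraro: $21,370 | Haddad: $12,930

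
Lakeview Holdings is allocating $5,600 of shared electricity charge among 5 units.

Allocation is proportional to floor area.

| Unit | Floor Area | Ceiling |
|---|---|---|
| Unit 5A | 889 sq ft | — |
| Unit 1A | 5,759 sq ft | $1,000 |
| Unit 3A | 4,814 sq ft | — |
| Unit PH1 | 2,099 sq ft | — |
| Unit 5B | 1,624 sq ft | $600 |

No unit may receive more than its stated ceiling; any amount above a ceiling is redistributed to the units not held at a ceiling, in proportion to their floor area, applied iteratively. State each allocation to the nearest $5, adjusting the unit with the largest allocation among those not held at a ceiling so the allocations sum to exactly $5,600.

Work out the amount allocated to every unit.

Sum of floor area: 15,185.
Unconstrained shares: Unit 5A 327.85; Unit 1A 2,123.83; Unit 3A 1,775.33; Unit PH1 774.08; Unit 5B 598.91.
Held at cap: Unit 1A ($1,000); residual $4,600 reallocated over remaining floor area 9,426.
Held at cap: Unit 5B ($600); residual $4,000 reallocated over remaining floor area 7,802.
Redistributed shares: Unit 5A 455.78 → $455; Unit 3A 2,468.09 → $2,470; Unit PH1 1,076.13 → $1,075.

Unit 5A: $455 · Unit 1A: $1,000 · Unit 3A: $2,470 · Unit PH1: $1,075 · Unit 5B: $600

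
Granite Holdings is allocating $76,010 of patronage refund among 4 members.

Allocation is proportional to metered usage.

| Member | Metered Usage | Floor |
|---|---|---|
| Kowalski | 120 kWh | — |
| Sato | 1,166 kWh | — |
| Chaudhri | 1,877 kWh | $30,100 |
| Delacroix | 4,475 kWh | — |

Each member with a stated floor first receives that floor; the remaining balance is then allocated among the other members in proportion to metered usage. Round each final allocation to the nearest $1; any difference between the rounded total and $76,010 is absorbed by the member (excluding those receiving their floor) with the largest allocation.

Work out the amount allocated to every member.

Kowalski: $956 · Sato: $9,292 · Chaudhri: $30,100 · Delacroix: $35,662

Fund the minimums — Chaudhri $30,100. Balance $45,910.
Balance split over remaining metered usage 5,761: Kowalski 956.29 → $956; Sato 9,291.97 → $9,292; Delacroix 35,661.73 → $35,662.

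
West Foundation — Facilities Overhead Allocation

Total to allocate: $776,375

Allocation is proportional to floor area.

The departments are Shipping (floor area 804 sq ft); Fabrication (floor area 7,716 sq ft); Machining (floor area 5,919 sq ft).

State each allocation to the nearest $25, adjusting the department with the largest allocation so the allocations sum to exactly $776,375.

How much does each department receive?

Shipping: $43,225 | Fabrication: $414,900 | Machining: $318,250

Floor area total: 14,439.
Pro-rata amounts: Shipping 804/14,439 × $776,375 = 43,230.52; Fabrication 7,716/14,439 × $776,375 = 414,883.96; Machining 5,919/14,439 × $776,375 = 318,260.52.
After rounding ($25): Shipping $43,225; Fabrication $414,875; Machining $318,250. Sum = $776,350.
Difference $776,375 − $776,350 = +$25 applied to largest allocation (Fabrication): Fabrication becomes $414,900.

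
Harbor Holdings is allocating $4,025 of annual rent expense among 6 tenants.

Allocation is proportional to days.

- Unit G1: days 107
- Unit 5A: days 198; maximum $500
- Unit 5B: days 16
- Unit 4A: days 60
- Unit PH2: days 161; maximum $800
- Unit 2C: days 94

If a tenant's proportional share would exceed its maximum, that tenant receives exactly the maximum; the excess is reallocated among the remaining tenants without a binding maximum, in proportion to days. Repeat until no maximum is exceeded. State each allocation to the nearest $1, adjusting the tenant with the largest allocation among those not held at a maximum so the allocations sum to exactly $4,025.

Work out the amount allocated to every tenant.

Unit G1: $1,053 | Unit 5A: $500 | Unit 5B: $157 | Unit 4A: $590 | Unit PH2: $800 | Unit 2C: $925

Sum of days: 636.
Pro-rata shares before constraints: Unit G1 677.16; Unit 5A 1,253.07; Unit 5B 101.26; Unit 4A 379.72; Unit PH2 1,018.91; Unit 2C 594.89.
Held at cap: Unit 5A ($500), Unit PH2 ($800); residual $2,725 reallocated over remaining days 277.
Redistributed shares: Unit G1 1,052.62 → $1,053; Unit 5B 157.40 → $157; Unit 4A 590.25 → $590; Unit 2C 924.73 → $925.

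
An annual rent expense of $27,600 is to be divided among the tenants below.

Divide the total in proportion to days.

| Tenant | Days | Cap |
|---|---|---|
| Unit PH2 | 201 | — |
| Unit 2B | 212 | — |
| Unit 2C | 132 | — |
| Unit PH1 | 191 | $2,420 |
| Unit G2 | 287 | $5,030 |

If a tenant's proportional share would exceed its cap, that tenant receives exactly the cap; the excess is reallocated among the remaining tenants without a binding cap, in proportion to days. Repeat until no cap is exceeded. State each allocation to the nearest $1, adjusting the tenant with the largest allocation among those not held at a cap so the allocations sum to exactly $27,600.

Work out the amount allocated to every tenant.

Combined days = 1,023.
Unconstrained shares: Unit PH2 5,422.87; Unit 2B 5,719.65; Unit 2C 3,561.29; Unit PH1 5,153.08; Unit G2 7,743.11.
Cap binds for Unit PH1 ($2,420), Unit G2 ($5,030); residual $20,150 reallocated over remaining days 545.
Redistributed shares: Unit PH2 7,431.47 → $7,431; Unit 2B 7,838.17 → $7,838; Unit 2C 4,880.37 → $4,880.
Rounding difference +$1 applied to Unit 2B → $7,839.

Unit PH2: $7,431; Unit 2B: $7,839; Unit 2C: $4,880; Unit PH1: $2,420; Unit G2: $5,030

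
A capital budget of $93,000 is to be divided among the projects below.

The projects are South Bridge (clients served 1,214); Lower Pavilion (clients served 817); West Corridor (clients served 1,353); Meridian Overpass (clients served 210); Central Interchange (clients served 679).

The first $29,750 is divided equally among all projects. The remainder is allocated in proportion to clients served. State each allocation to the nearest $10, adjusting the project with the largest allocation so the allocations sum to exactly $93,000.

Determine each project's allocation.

South Bridge: $23,920; Lower Pavilion: $18,040; West Corridor: $25,980; Meridian Overpass: $9,060; Central Interchange: $16,000

First tranche $29,750 split equally: $5,950 each.
Remainder $63,250 by clients served (total 4,273): South Bridge 17,969.93 → $17,970; Lower Pavilion 12,093.44 → $12,090; West Corridor 20,027.44 → $20,030; Meridian Overpass 3,108.47 → $3,110; Central Interchange 10,050.73 → $10,050.
Totals: South Bridge $5,950 + $17,970 = $23,920; Lower Pavilion $5,950 + $12,090 = $18,040; West Corridor $5,950 + $20,030 = $25,980; Meridian Overpass $5,950 + $3,110 = $9,060; Central Interchange $5,950 + $10,050 = $16,000.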